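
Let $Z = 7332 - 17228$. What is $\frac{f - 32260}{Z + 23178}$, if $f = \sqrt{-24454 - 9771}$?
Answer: $- \frac{16130}{6641} + \frac{185 i}{13282} \approx -2.4289 + 0.013929 i$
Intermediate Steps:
$Z = -9896$
$f = 185 i$ ($f = \sqrt{-34225} = 185 i \approx 185.0 i$)
$\frac{f - 32260}{Z + 23178} = \frac{185 i - 32260}{-9896 + 23178} = \frac{-32260 + 185 i}{13282} = \left(-32260 + 185 i\right) \frac{1}{13282} = - \frac{16130}{6641} + \frac{185 i}{13282}$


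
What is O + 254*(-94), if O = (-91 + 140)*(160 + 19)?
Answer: -15105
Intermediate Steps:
O = 8771 (O = 49*179 = 8771)
O + 254*(-94) = 8771 + 254*(-94) = 8771 - 23876 = -15105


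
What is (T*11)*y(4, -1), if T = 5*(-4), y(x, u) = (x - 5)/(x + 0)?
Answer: 55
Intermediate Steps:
y(x, u) = (-5 + x)/x
T = -20
(T*11)*y(4, -1) = (-20*11)*((-5 + 4)/4) = -55*(-1) = -220*(-¼) = 55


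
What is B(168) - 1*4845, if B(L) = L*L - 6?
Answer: 23373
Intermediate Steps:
B(L) = -6 + L² (B(L) = L² - 6 = -6 + L²)
B(168) - 1*4845 = (-6 + 168²) - 1*4845 = (-6 + 28224) - 4845 = 28218 - 4845 = 23373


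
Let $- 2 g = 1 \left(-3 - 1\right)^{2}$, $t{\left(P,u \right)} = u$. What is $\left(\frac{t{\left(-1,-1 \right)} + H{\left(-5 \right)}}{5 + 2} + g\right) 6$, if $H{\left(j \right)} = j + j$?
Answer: $- \frac{402}{7} \approx -57.429$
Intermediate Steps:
$H{\left(j \right)} = 2 j$
$g = -8$ ($g = - \frac{1 \left(-3 - 1\right)^{2}}{2} = - \frac{1 \left(-4\right)^{2}}{2} = - \frac{1 \cdot 16}{2} = \left(- \frac{1}{2}\right) 16 = -8$)
$\left(\frac{t{\left(-1,-1 \right)} + H{\left(-5 \right)}}{5 + 2} + g\right) 6 = \left(\frac{-1 + 2 \left(-5\right)}{5 + 2} - 8\right) 6 = \left(\frac{-1 - 10}{7} - 8\right) 6 = \left(\left(-11\right) \frac{1}{7} - 8\right) 6 = \left(- \frac{11}{7} - 8\right) 6 = \left(- \frac{67}{7}\right) 6 = - \frac{402}{7}$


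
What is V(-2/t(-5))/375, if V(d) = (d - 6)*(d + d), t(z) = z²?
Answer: 608/234375 ≈ 0.0025941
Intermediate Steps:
V(d) = 2*d*(-6 + d) (V(d) = (-6 + d)*(2*d) = 2*d*(-6 + d))
V(-2/t(-5))/375 = (2*(-2/((-5)²))*(-6 - 2/((-5)²)))/375 = (2*(-2/25)*(-6 - 2/25))/375 = (2*(-2/25)*(-152/25))/375 = (1/375)*(608/625) = 608/234375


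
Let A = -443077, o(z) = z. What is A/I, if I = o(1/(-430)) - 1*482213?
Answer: 190523110/207351591 ≈ 0.91884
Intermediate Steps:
I = -207351591/430 (I = 1/(-430) - 1*482213 = -1/430 - 482213 = -207351591/430 ≈ -4.8221e+5)
A/I = -443077/(-207351591/430) = -443077*(-430/207351591) = 190523110/207351591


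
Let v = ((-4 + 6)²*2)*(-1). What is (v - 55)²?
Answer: 3969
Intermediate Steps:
v = -8 (v = (2²*2)*(-1) = (4*2)*(-1) = 8*(-1) = -8)
(v - 55)² = (-8 - 55)² = (-63)² = 3969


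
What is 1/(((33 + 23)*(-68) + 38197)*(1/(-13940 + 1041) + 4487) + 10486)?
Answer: 12899/1990495335782 ≈ 6.4803e-9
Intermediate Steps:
1/(((33 + 23)*(-68) + 38197)*(1/(-13940 + 1041) + 4487) + 10486) = 1/((56*(-68) + 38197)*(1/(-12899) + 4487) + 10486) = 1/((-3808 + 38197)*(-1/12899 + 4487) + 10486) = 1/(34389*(57877812/12899) + 10486) = 1/(1990360076868/12899 + 10486) = 1/(1990495335782/12899) = 12899/1990495335782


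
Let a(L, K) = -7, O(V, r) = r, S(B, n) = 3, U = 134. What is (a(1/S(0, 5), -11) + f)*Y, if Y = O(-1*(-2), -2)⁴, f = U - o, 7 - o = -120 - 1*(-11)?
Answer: 176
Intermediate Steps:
o = 116 (o = 7 - (-120 - 1*(-11)) = 7 - (-120 + 11) = 7 - 1*(-109) = 7 + 109 = 116)
f = 18 (f = 134 - 1*116 = 134 - 116 = 18)
Y = 16 (Y = (-2)⁴ = 16)
(a(1/S(0, 5), -11) + f)*Y = (-7 + 18)*16 = 11*16 = 176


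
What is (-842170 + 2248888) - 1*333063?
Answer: 1073655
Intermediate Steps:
(-842170 + 2248888) - 1*333063 = 1406718 - 333063 = 1073655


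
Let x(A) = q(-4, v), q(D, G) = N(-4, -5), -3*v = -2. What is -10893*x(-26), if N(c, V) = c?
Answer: 43572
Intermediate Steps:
v = 2/3 (v = -1/3*(-2) = 2/3 ≈ 0.66667)
q(D, G) = -4
x(A) = -4
-10893*x(-26) = -10893*(-4) = 43572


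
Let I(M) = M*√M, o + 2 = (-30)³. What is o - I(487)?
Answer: -27002 - 487*√487 ≈ -37749.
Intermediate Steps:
o = -27002 (o = -2 + (-30)³ = -2 - 27000 = -27002)
I(M) = M^(3/2)
o - I(487) = -27002 - 487^(3/2) = -27002 - 487*√487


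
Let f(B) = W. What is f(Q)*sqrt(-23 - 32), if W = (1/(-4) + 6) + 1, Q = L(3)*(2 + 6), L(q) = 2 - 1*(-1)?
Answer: 27*I*sqrt(55)/4 ≈ 50.059*I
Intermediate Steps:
L(q) = 3 (L(q) = 2 + 1 = 3)
Q = 24 (Q = 3*(2 + 6) = 3*8 = 24)
W = 27/4 (W = (-1/4 + 6) + 1 = 23/4 + 1 = 27/4 ≈ 6.7500)
f(B) = 27/4
f(Q)*sqrt(-23 - 32) = 27*sqrt(-23 - 32)/4 = 27*sqrt(-55)/4 = 27*(I*sqrt(55))/4 = 27*I*sqrt(55)/4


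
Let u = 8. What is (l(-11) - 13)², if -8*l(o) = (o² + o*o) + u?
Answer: 31329/16 ≈ 1958.1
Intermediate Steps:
l(o) = -1 - o²/4 (l(o) = -((o² + o*o) + 8)/8 = -((o² + o²) + 8)/8 = -(2*o² + 8)/8 = -(8 + 2*o²)/8 = -1 - o²/4)
(l(-11) - 13)² = ((-1 - ¼*(-11)²) - 13)² = ((-1 - ¼*121) - 13)² = ((-1 - 121/4) - 13)² = (-125/4 - 13)² = (-177/4)² = 31329/16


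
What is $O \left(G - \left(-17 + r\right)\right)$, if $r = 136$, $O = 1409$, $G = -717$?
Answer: $-1177924$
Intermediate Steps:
$O \left(G - \left(-17 + r\right)\right) = 1409 \left(-717 + \left(17 - 136\right)\right) = 1409 \left(-717 - 119\right) = 1409 \left(-836\right) = -1177924$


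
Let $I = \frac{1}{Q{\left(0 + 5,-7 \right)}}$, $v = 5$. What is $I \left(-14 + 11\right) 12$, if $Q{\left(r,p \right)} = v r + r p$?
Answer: $\frac{18}{5} \approx 3.6$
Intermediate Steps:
$Q{\left(r,p \right)} = 5 r + p r$ ($Q{\left(r,p \right)} = 5 r + r p = 5 r + p r$)
$I = - \frac{1}{10}$ ($I = \frac{1}{\left(0 + 5\right) \left(5 - 7\right)} = \frac{1}{5 \left(-2\right)} = \frac{1}{-10} = - \frac{1}{10} \approx -0.1$)
$I \left(-14 + 11\right) 12 = - \frac{\left(-14 + 11\right) 12}{10} = - \frac{\left(-3\right) 12}{10} = \left(- \frac{1}{10}\right) \left(-36\right) = \frac{18}{5}$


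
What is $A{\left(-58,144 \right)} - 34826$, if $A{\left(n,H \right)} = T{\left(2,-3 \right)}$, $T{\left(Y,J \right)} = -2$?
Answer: $-34828$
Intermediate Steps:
$A{\left(n,H \right)} = -2$
$A{\left(-58,144 \right)} - 34826 = -2 - 34826 = -34828$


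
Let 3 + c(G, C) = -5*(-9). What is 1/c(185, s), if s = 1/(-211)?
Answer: 1/42 ≈ 0.023810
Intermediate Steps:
s = -1/211 ≈ -0.0047393
c(G, C) = 42 (c(G, C) = -3 - 5*(-9) = -3 + 45 = 42)
1/c(185, s) = 1/42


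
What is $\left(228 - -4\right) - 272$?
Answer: $-40$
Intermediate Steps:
$\left(228 - -4\right) - 272 = \left(228 + 4\right) - 272 = 232 - 272 = -40$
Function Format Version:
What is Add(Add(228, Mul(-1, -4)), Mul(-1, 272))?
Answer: -40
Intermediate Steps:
Add(Add(228, Mul(-1, -4)), Mul(-1, 272)) = Add(Add(228, 4), -272) = Add(232, -272) = -40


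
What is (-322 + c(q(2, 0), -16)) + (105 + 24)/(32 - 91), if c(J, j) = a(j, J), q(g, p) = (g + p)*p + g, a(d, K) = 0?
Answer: -19127/59 ≈ -324.19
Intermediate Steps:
q(g, p) = g + p*(g + p) (q(g, p) = p*(g + p) + g = g + p*(g + p))
c(J, j) = 0
(-322 + c(q(2, 0), -16)) + (105 + 24)/(32 - 91) = (-322 + 0) + (105 + 24)/(32 - 91) = -322 + 129/(-59) = -322 + 129*(-1/59) = -322 - 129/59 = -19127/59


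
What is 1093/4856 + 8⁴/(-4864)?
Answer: -56929/92264 ≈ -0.61702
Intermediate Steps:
1093/4856 + 8⁴/(-4864) = 1093*(1/4856) + 4096*(-1/4864) = 1093/4856 - 16/19 = -56929/92264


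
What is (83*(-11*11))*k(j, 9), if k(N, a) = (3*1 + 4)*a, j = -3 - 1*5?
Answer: -632709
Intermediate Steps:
j = -8 (j = -3 - 5 = -8)
k(N, a) = 7*a (k(N, a) = (3 + 4)*a = 7*a)
(83*(-11*11))*k(j, 9) = (83*(-11*11))*(7*9) = (83*(-121))*63 = -10043*63 = -632709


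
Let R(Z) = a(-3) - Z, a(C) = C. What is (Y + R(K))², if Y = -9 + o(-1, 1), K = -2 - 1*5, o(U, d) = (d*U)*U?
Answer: 16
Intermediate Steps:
o(U, d) = d*U² (o(U, d) = (U*d)*U = d*U²)
K = -7 (K = -2 - 5 = -7)
R(Z) = -3 - Z
Y = -8 (Y = -9 + 1*(-1)² = -9 + 1*1 = -9 + 1 = -8)
(Y + R(K))² = (-8 + (-3 - 1*(-7)))² = (-8 + (-3 + 7))² = (-8 + 4)² = (-4)² = 16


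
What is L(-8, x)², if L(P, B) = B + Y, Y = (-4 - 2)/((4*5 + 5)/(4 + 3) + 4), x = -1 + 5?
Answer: 28900/2809 ≈ 10.288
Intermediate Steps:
x = 4
Y = -42/53 (Y = -6/((20 + 5)/7 + 4) = -6/(25*(⅐) + 4) = -6/(25/7 + 4) = -6/53/7 = -6*7/53 = -42/53 ≈ -0.79245)
L(P, B) = -42/53 + B (L(P, B) = B - 42/53 = -42/53 + B)
L(-8, x)² = (-42/53 + 4)² = (170/53)² = 28900/2809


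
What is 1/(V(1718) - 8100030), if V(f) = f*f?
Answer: -1/5148506 ≈ -1.9423e-7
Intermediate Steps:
V(f) = f²
1/(V(1718) - 8100030) = 1/(1718² - 8100030) = 1/(2951524 - 8100030) = 1/(-5148506) = -1/5148506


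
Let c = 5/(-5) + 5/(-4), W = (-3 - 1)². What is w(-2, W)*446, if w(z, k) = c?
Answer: -2007/2 ≈ -1003.5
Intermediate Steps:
W = 16 (W = (-4)² = 16)
c = -9/4 (c = 5*(-⅕) + 5*(-¼) = -1 - 5/4 = -9/4 ≈ -2.2500)
w(z, k) = -9/4
w(-2, W)*446 = -9/4*446 = -2007/2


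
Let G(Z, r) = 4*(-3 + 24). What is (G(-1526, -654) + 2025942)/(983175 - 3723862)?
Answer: -2026026/2740687 ≈ -0.73924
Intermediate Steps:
G(Z, r) = 84 (G(Z, r) = 4*21 = 84)
(G(-1526, -654) + 2025942)/(983175 - 3723862) = (84 + 2025942)/(983175 - 3723862) = 2026026/(-2740687) = 2026026*(-1/2740687) = -2026026/2740687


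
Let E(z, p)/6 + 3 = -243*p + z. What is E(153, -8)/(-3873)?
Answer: -4188/1291 ≈ -3.2440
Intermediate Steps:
E(z, p) = -18 - 1458*p + 6*z (E(z, p) = -18 + 6*(-243*p + z) = -18 + 6*(z - 243*p) = -18 + (-1458*p + 6*z) = -18 - 1458*p + 6*z)
E(153, -8)/(-3873) = (-18 - 1458*(-8) + 6*153)/(-3873) = (-18 + 11664 + 918)*(-1/3873) = 12564*(-1/3873) = -4188/1291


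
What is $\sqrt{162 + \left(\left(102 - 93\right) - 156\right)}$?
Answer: $\sqrt{15} \approx 3.873$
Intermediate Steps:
$\sqrt{162 + \left(\left(102 - 93\right) - 156\right)} = \sqrt{162 + \left(9 - 156\right)} = \sqrt{162 - 147} = \sqrt{15}$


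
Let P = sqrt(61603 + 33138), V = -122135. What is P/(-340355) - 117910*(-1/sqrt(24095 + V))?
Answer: -sqrt(94741)/340355 - 11791*I*sqrt(24510)/4902 ≈ -0.00090435 - 376.57*I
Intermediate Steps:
P = sqrt(94741) ≈ 307.80
P/(-340355) - 117910*(-1/sqrt(24095 + V)) = sqrt(94741)/(-340355) - 117910*(-1/sqrt(24095 - 122135)) = sqrt(94741)*(-1/340355) - 117910*I*sqrt(24510)/49020 = -sqrt(94741)/340355 - 117910*I*sqrt(24510)/49020 = -sqrt(94741)/340355 - 11791*I*sqrt(24510)/4902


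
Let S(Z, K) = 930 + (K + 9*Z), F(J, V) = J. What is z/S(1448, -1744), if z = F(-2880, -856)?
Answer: -1440/6109 ≈ -0.23572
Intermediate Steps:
z = -2880
S(Z, K) = 930 + K + 9*Z
z/S(1448, -1744) = -2880/(930 - 1744 + 9*1448) = -2880/(930 - 1744 + 13032) = -2880/12218 = -2880*1/12218 = -1440/6109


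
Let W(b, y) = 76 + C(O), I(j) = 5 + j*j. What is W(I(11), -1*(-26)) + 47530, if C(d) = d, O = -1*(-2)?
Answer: 47608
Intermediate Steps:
O = 2
I(j) = 5 + j**2
W(b, y) = 78 (W(b, y) = 76 + 2 = 78)
W(I(11), -1*(-26)) + 47530 = 78 + 47530 = 47608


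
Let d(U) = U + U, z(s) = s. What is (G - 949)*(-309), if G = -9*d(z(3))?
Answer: 309927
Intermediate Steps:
d(U) = 2*U
G = -54 (G = -18*3 = -9*6 = -54)
(G - 949)*(-309) = (-54 - 949)*(-309) = -1003*(-309) = 309927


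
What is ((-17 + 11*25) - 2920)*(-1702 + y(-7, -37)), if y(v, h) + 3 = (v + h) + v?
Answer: 4674472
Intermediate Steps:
y(v, h) = -3 + h + 2*v (y(v, h) = -3 + ((v + h) + v) = -3 + ((h + v) + v) = -3 + (h + 2*v) = -3 + h + 2*v)
((-17 + 11*25) - 2920)*(-1702 + y(-7, -37)) = ((-17 + 11*25) - 2920)*(-1702 + (-3 - 37 + 2*(-7))) = ((-17 + 275) - 2920)*(-1702 + (-3 - 37 - 14)) = (258 - 2920)*(-1702 - 54) = -2662*(-1756) = 4674472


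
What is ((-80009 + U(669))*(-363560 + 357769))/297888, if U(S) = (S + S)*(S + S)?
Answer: -9903970885/297888 ≈ -33247.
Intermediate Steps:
U(S) = 4*S**2 (U(S) = (2*S)*(2*S) = 4*S**2)
((-80009 + U(669))*(-363560 + 357769))/297888 = ((-80009 + 4*669**2)*(-363560 + 357769))/297888 = ((-80009 + 4*447561)*(-5791))*(1/297888) = ((-80009 + 1790244)*(-5791))*(1/297888) = (1710235*(-5791))*(1/297888) = -9903970885*1/297888 = -9903970885/297888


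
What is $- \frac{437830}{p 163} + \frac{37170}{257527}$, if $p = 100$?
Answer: $- \frac{11214717541}{419769010} \approx -26.716$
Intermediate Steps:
$- \frac{437830}{p 163} + \frac{37170}{257527} = - \frac{437830}{100 \cdot 163} + \frac{37170}{257527} = - \frac{437830}{16300} + 37170 \cdot \frac{1}{257527} = \left(-437830\right) \frac{1}{16300} + \frac{37170}{257527} = - \frac{43783}{1630} + \frac{37170}{257527} = - \frac{11214717541}{419769010}$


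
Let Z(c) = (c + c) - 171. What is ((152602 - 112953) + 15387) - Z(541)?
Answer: 54125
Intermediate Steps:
Z(c) = -171 + 2*c (Z(c) = 2*c - 171 = -171 + 2*c)
((152602 - 112953) + 15387) - Z(541) = ((152602 - 112953) + 15387) - (-171 + 2*541) = (39649 + 15387) - (-171 + 1082) = 55036 - 1*911 = 55036 - 911 = 54125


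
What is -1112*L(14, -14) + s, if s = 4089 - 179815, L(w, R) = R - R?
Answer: -175726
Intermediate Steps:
L(w, R) = 0
s = -175726
-1112*L(14, -14) + s = -1112*0 - 175726 = 0 - 175726 = -175726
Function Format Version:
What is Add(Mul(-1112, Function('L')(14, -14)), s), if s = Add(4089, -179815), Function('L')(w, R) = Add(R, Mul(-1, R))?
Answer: -175726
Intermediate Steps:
Function('L')(w, R) = 0
s = -175726
Add(Mul(-1112, Function('L')(14, -14)), s) = Add(Mul(-1112, 0), -175726) = Add(0, -175726) = -175726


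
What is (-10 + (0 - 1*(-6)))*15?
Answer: -60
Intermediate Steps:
(-10 + (0 - 1*(-6)))*15 = (-10 + (0 + 6))*15 = (-10 + 6)*15 = -4*15 = -60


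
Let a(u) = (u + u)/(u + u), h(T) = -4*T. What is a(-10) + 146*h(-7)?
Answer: 4089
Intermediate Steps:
a(u) = 1 (a(u) = (2*u)/((2*u)) = (2*u)*(1/(2*u)) = 1)
a(-10) + 146*h(-7) = 1 + 146*(-4*(-7)) = 1 + 146*28 = 1 + 4088 = 4089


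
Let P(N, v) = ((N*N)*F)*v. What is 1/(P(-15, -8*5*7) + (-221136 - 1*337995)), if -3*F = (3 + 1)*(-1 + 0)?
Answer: -1/643131 ≈ -1.5549e-6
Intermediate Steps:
F = 4/3 (F = -(3 + 1)*(-1 + 0)/3 = -4*(-1)/3 = -⅓*(-4) = 4/3 ≈ 1.3333)
P(N, v) = 4*v*N²/3 (P(N, v) = ((N*N)*(4/3))*v = (N²*(4/3))*v = (4*N²/3)*v = 4*v*N²/3)
1/(P(-15, -8*5*7) + (-221136 - 1*337995)) = 1/((4/3)*(-8*5*7)*(-15)² + (-221136 - 1*337995)) = 1/((4/3)*(-40*7)*225 + (-221136 - 337995)) = 1/((4/3)*(-280)*225 - 559131) = 1/(-84000 - 559131) = 1/(-643131) = -1/643131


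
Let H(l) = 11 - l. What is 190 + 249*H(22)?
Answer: -2549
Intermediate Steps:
190 + 249*H(22) = 190 + 249*(11 - 1*22) = 190 + 249*(11 - 22) = 190 + 249*(-11) = 190 - 2739 = -2549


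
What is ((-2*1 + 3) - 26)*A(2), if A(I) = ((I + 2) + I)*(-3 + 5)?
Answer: -300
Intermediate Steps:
A(I) = 4 + 4*I (A(I) = ((2 + I) + I)*2 = (2 + 2*I)*2 = 4 + 4*I)
((-2*1 + 3) - 26)*A(2) = ((-2*1 + 3) - 26)*(4 + 4*2) = ((-2 + 3) - 26)*(4 + 8) = (1 - 26)*12 = -25*12 = -300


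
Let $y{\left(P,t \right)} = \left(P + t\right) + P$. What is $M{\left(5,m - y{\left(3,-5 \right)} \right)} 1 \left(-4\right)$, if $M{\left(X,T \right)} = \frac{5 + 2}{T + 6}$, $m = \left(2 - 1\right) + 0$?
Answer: $- \frac{14}{3} \approx -4.6667$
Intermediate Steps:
$y{\left(P,t \right)} = t + 2 P$
$m = 1$ ($m = 1 + 0 = 1$)
$M{\left(X,T \right)} = \frac{7}{6 + T}$
$M{\left(5,m - y{\left(3,-5 \right)} \right)} 1 \left(-4\right) = \frac{7}{6 + \left(1 - \left(-5 + 2 \cdot 3\right)\right)} 1 \left(-4\right) = \frac{7}{6 + \left(1 - \left(-5 + 6\right)\right)} 1 \left(-4\right) = \frac{7}{6 + \left(1 - 1\right)} 1 \left(-4\right) = \frac{7}{6 + 0} \cdot 1 \left(-4\right) = \frac{7}{6} \cdot 1 \left(-4\right) = \frac{7}{6} \left(-4\right) = - \frac{14}{3}$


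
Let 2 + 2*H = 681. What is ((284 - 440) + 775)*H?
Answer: 420301/2 ≈ 2.1015e+5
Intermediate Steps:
H = 679/2 (H = -1 + (½)*681 = -1 + 681/2 = 679/2 ≈ 339.50)
((284 - 440) + 775)*H = ((284 - 440) + 775)*(679/2) = (-156 + 775)*(679/2) = 619*(679/2) = 420301/2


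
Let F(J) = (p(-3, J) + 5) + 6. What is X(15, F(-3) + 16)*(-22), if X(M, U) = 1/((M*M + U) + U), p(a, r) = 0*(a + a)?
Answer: -22/279 ≈ -0.078853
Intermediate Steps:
p(a, r) = 0 (p(a, r) = 0*(2*a) = 0)
F(J) = 11 (F(J) = (0 + 5) + 6 = 5 + 6 = 11)
X(M, U) = 1/(M**2 + 2*U) (X(M, U) = 1/((M**2 + U) + U) = 1/((U + M**2) + U) = 1/(M**2 + 2*U))
X(15, F(-3) + 16)*(-22) = -22/(15**2 + 2*(11 + 16)) = -22/(225 + 2*27) = -22/(225 + 54) = -22/279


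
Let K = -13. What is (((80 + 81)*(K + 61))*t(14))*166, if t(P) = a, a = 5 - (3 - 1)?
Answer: 3848544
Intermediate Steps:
a = 3 (a = 5 - 1*2 = 5 - 2 = 3)
t(P) = 3
(((80 + 81)*(K + 61))*t(14))*166 = (((80 + 81)*(-13 + 61))*3)*166 = ((161*48)*3)*166 = (7728*3)*166 = 23184*166 = 3848544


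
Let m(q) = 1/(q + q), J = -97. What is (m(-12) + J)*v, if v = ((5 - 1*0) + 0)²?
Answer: -58225/24 ≈ -2426.0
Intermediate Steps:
v = 25 (v = ((5 + 0) + 0)² = (5 + 0)² = 5² = 25)
m(q) = 1/(2*q)
(m(-12) + J)*v = ((½)/(-12) - 97)*25 = ((½)*(-1/12) - 97)*25 = (-1/24 - 97)*25 = -2329/24*25 = -58225/24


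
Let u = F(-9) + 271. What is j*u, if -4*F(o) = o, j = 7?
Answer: 7651/4 ≈ 1912.8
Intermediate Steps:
F(o) = -o/4
u = 1093/4 (u = -1/4*(-9) + 271 = 9/4 + 271 = 1093/4 ≈ 273.25)
j*u = 7*(1093/4) = 7651/4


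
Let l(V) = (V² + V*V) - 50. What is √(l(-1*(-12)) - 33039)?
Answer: I*√32801 ≈ 181.11*I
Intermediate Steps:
l(V) = -50 + 2*V² (l(V) = (V² + V²) - 50 = 2*V² - 50 = -50 + 2*V²)
√(l(-1*(-12)) - 33039) = √((-50 + 2*(-1*(-12))²) - 33039) = √((-50 + 2*12²) - 33039) = √((-50 + 2*144) - 33039) = √((-50 + 288) - 33039) = √(238 - 33039) = √(-32801) = I*√32801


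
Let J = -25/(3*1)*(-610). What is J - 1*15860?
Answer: -32330/3 ≈ -10777.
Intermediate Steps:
J = 15250/3 (J = -25/3*(-610) = 15250/3 ≈ 5083.3)
J - 1*15860 = 15250/3 - 1*15860 = 15250/3 - 15860 = -32330/3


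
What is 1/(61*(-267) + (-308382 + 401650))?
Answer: 1/76981 ≈ 1.2990e-5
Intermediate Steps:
1/(61*(-267) + (-308382 + 401650)) = 1/(-16287 + 93268) = 1/76981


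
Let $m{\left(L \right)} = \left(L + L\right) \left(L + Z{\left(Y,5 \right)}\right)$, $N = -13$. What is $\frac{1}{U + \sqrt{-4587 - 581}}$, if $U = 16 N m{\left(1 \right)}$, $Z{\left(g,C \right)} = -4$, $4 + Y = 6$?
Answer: $\frac{78}{97667} - \frac{i \sqrt{323}}{390668} \approx 0.00079863 - 4.6004 \cdot 10^{-5} i$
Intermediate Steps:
$Y = 2$ ($Y = -4 + 6 = 2$)
$m{\left(L \right)} = 2 L \left(-4 + L\right)$ ($m{\left(L \right)} = \left(L + L\right) \left(L - 4\right) = 2 L \left(-4 + L\right)$)
$U = 1248$ ($U = 16 \left(-13\right) 2 \cdot 1 \left(-4 + 1\right) = - 208 \cdot 2 \cdot 1 \left(-3\right) = \left(-208\right) \left(-6\right) = 1248$)
$\frac{1}{U + \sqrt{-4587 - 581}} = \frac{1}{1248 + \sqrt{-4587 - 581}} = \frac{1}{1248 + \sqrt{-5168}} = \frac{1}{1248 + 4 i \sqrt{323}}$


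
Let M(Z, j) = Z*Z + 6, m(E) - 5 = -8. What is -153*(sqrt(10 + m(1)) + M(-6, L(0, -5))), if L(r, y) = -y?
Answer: -6426 - 153*sqrt(7) ≈ -6830.8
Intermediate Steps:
m(E) = -3 (m(E) = 5 - 8 = -3)
M(Z, j) = 6 + Z**2 (M(Z, j) = Z**2 + 6 = 6 + Z**2)
-153*(sqrt(10 + m(1)) + M(-6, L(0, -5))) = -153*(sqrt(10 - 3) + (6 + (-6)**2)) = -153*(sqrt(7) + (6 + 36)) = -153*(sqrt(7) + 42) = -153*(42 + sqrt(7)) = -6426 - 153*sqrt(7)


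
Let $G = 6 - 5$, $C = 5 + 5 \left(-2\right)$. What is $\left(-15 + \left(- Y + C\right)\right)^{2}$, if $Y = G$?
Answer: $441$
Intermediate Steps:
$C = -5$ ($C = 5 - 10 = -5$)
$G = 1$ ($G = 6 - 5 = 1$)
$Y = 1$
$\left(-15 + \left(- Y + C\right)\right)^{2} = \left(-15 - 6\right)^{2} = \left(-21\right)^{2} = 441$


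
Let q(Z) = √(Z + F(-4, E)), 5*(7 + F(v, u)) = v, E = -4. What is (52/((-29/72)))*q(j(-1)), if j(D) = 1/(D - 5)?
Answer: -624*I*√7170/145 ≈ -364.4*I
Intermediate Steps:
F(v, u) = -7 + v/5
j(D) = 1/(-5 + D)
q(Z) = √(-39/5 + Z) (q(Z) = √(Z + (-7 + (⅕)*(-4))) = √(Z + (-7 - ⅘)) = √(Z - 39/5) = √(-39/5 + Z))
(52/((-29/72)))*q(j(-1)) = (52/((-29/72)))*(√(-195 + 25/(-5 - 1))/5) = (52/((-29*1/72)))*(√(-195 + 25/(-6))/5) = (52/(-29/72))*(√(-195 + 25*(-⅙))/5) = (52*(-72/29))*(√(-195 - 25/6)/5) = -3744*√(-1195/6)/145 = -3744*I*√7170/6/145 = -624*I*√7170/145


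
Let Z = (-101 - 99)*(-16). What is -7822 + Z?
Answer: -4622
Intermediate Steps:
Z = 3200 (Z = -200*(-16) = 3200)
-7822 + Z = -7822 + 3200 = -4622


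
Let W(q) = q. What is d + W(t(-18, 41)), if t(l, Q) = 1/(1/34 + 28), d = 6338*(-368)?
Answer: -2222761918/953 ≈ -2.3324e+6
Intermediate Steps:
d = -2332384
t(l, Q) = 34/953 (t(l, Q) = 1/(1/34 + 28) = 1/(953/34) = 34/953)
d + W(t(-18, 41)) = -2332384 + 34/953 = -2222761918/953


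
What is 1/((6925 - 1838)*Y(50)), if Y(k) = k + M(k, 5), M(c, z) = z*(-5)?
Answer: 1/127175 ≈ 7.8632e-6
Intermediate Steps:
M(c, z) = -5*z
Y(k) = -25 + k (Y(k) = k - 5*5 = k - 25 = -25 + k)
1/((6925 - 1838)*Y(50)) = 1/((6925 - 1838)*(-25 + 50)) = 1/(5087*25) = (1/5087)*(1/25) = 1/127175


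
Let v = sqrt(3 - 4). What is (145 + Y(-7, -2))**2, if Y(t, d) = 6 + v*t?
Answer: 22752 - 2114*I ≈ 22752.0 - 2114.0*I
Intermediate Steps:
v = I (v = sqrt(-1) = I ≈ 1.0*I)
Y(t, d) = 6 + I*t
(145 + Y(-7, -2))**2 = (145 + (6 + I*(-7)))**2 = (145 + (6 - 7*I))**2 = (151 - 7*I)**2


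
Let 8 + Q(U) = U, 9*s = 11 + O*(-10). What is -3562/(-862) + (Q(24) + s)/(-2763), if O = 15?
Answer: 44285972/10717677 ≈ 4.1320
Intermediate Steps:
s = -139/9 (s = (11 + 15*(-10))/9 = (11 - 150)/9 = (⅑)*(-139) = -139/9 ≈ -15.444)
Q(U) = -8 + U
-3562/(-862) + (Q(24) + s)/(-2763) = -3562/(-862) + ((-8 + 24) - 139/9)/(-2763) = -3562*(-1/862) + (16 - 139/9)*(-1/2763) = 1781/431 + (5/9)*(-1/2763) = 1781/431 - 5/24867 = 44285972/10717677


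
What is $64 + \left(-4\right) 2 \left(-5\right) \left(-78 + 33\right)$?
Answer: $-1736$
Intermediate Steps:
$64 + \left(-4\right) 2 \left(-5\right) \left(-78 + 33\right) = 64 + \left(-8\right) \left(-5\right) \left(-45\right) = 64 + 40 \left(-45\right) = 64 - 1800 = -1736$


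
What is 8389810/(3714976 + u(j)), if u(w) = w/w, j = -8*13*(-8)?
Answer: 8389810/3714977 ≈ 2.2584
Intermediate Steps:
j = 832 (j = -104*(-8) = 832)
u(w) = 1
8389810/(3714976 + u(j)) = 8389810/(3714976 + 1) = 8389810/3714977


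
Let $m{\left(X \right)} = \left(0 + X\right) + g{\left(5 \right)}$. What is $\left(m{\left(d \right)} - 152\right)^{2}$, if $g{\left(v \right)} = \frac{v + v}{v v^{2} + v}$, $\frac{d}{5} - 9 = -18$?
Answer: $\frac{6553600}{169} \approx 38779.0$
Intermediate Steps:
$d = -45$ ($d = 45 + 5 \left(-18\right) = 45 - 90 = -45$)
$g{\left(v \right)} = \frac{2 v}{v + v^{3}}$ ($g{\left(v \right)} = \frac{2 v}{v^{3} + v} = \frac{2 v}{v + v^{3}}$)
$m{\left(X \right)} = \frac{1}{13} + X$ ($m{\left(X \right)} = \left(0 + X\right) + \frac{2}{1 + 5^{2}} = X + \frac{2}{1 + 25} = X + \frac{2}{26} = X + 2 \cdot \frac{1}{26} = X + \frac{1}{13} = \frac{1}{13} + X$)
$\left(m{\left(d \right)} - 152\right)^{2} = \left(\left(\frac{1}{13} - 45\right) - 152\right)^{2} = \left(- \frac{584}{13} - 152\right)^{2} = \left(- \frac{2560}{13}\right)^{2} = \frac{6553600}{169}$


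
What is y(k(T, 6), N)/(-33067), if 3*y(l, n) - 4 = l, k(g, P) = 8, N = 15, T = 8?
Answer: -4/33067 ≈ -0.00012097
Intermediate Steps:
y(l, n) = 4/3 + l/3
y(k(T, 6), N)/(-33067) = (4/3 + (⅓)*8)/(-33067) = (4/3 + 8/3)*(-1/33067) = 4*(-1/33067) = -4/33067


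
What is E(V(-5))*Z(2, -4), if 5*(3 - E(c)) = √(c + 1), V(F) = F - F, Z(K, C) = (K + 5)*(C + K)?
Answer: -196/5 ≈ -39.200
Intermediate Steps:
Z(K, C) = (5 + K)*(C + K)
V(F) = 0
E(c) = 3 - √(1 + c)/5 (E(c) = 3 - √(c + 1)/5 = 3 - √(1 + c)/5)
E(V(-5))*Z(2, -4) = (3 - √(1 + 0)/5)*(2² + 5*(-4) + 5*2 - 4*2) = (3 - √1/5)*(4 - 20 + 10 - 8) = (3 - ⅕*1)*(-14) = (3 - ⅕)*(-14) = (14/5)*(-14) = -196/5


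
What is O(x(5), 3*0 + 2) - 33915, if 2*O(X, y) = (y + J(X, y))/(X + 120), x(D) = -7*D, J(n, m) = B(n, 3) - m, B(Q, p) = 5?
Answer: -1153109/34 ≈ -33915.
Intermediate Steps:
J(n, m) = 5 - m
O(X, y) = 5/(2*(120 + X)) (O(X, y) = ((y + (5 - y))/(X + 120))/2 = (5/(120 + X))/2 = 5/(2*(120 + X)))
O(x(5), 3*0 + 2) - 33915 = 5/(2*(120 - 7*5)) - 33915 = 5/(2*(120 - 35)) - 33915 = (5/2)/85 - 33915 = (5/2)*(1/85) - 33915 = 1/34 - 33915 = -1153109/34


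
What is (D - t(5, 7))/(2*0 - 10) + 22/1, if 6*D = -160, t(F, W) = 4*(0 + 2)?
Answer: 382/15 ≈ 25.467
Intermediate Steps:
t(F, W) = 8 (t(F, W) = 4*2 = 8)
D = -80/3 (D = (⅙)*(-160) = -80/3 ≈ -26.667)
(D - t(5, 7))/(2*0 - 10) + 22/1 = (-80/3 - 1*8)/(2*0 - 10) + 22/1 = (-80/3 - 8)/(0 - 10) + 22*1 = -104/3/(-10) + 22 = -104/3*(-⅒) + 22 = 52/15 + 22 = 382/15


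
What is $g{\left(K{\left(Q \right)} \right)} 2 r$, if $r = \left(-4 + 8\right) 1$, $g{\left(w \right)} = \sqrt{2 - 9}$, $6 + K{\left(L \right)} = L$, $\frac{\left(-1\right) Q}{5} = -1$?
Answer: $8 i \sqrt{7} \approx 21.166 i$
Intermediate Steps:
$Q = 5$ ($Q = \left(-5\right) \left(-1\right) = 5$)
$K{\left(L \right)} = -6 + L$
$g{\left(w \right)} = i \sqrt{7}$ ($g{\left(w \right)} = \sqrt{-7} = i \sqrt{7}$)
$r = 4$ ($r = 4 \cdot 1 = 4$)
$g{\left(K{\left(Q \right)} \right)} 2 r = i \sqrt{7} \cdot 2 \cdot 4 = i \sqrt{7} \cdot 8 = 8 i \sqrt{7}$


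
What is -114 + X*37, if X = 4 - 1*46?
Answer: -1668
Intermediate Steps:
X = -42 (X = 4 - 46 = -42)
-114 + X*37 = -114 - 42*37 = -114 - 1554 = -1668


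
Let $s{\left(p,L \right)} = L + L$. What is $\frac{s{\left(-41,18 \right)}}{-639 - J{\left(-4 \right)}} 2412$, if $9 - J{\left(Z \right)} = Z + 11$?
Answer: $- \frac{86832}{641} \approx -135.46$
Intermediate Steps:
$J{\left(Z \right)} = -2 - Z$ ($J{\left(Z \right)} = 9 - \left(Z + 11\right) = 9 - \left(11 + Z\right) = -2 - Z$)
$s{\left(p,L \right)} = 2 L$
$\frac{s{\left(-41,18 \right)}}{-639 - J{\left(-4 \right)}} 2412 = \frac{2 \cdot 18}{-639 - \left(-2 - -4\right)} 2412 = \frac{36}{-639 - \left(-2 + 4\right)} 2412 = \frac{36}{-639 - 2} \cdot 2412 = \frac{36}{-641} \cdot 2412 = 36 \left(- \frac{1}{641}\right) 2412 = \left(- \frac{36}{641}\right) 2412 = - \frac{86832}{641}$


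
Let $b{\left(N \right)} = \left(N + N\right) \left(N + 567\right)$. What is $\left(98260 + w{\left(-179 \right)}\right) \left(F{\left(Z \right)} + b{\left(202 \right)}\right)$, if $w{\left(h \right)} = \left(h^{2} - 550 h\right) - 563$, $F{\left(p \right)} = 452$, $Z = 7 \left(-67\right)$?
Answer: $70995676064$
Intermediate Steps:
$Z = -469$
$b{\left(N \right)} = 2 N \left(567 + N\right)$
$w{\left(h \right)} = -563 + h^{2} - 550 h$
$\left(98260 + w{\left(-179 \right)}\right) \left(F{\left(Z \right)} + b{\left(202 \right)}\right) = \left(98260 - \left(-97887 - 32041\right)\right) \left(452 + 2 \cdot 202 \left(567 + 202\right)\right) = \left(98260 + \left(-563 + 32041 + 98450\right)\right) \left(452 + 2 \cdot 202 \cdot 769\right) = \left(98260 + 129928\right) \left(452 + 310676\right) = 228188 \cdot 311128 = 70995676064$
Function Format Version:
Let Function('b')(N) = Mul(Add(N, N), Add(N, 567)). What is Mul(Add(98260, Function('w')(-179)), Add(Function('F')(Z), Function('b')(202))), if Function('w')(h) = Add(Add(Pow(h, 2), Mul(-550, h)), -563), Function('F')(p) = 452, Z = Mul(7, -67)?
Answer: 70995676064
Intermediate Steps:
Z = -469
Function('b')(N) = Mul(2, N, Add(567, N)) (Function('b')(N) = Mul(Mul(2, N), Add(567, N)) = Mul(2, N, Add(567, N)))
Function('w')(h) = Add(-563, Pow(h, 2), Mul(-550, h))
Mul(Add(98260, Function('w')(-179)), Add(Function('F')(Z), Function('b')(202))) = Mul(Add(98260, Add(-563, Pow(-179, 2), Mul(-550, -179))), Add(452, Mul(2, 202, Add(567, 202)))) = Mul(Add(98260, Add(-563, 32041, 98450)), Add(452, Mul(2, 202, 769))) = Mul(Add(98260, 129928), Add(452, 310676)) = Mul(228188, 311128) = 70995676064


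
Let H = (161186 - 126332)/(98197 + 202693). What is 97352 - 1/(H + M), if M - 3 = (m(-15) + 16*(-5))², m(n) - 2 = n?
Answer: 126719940832139/1301667567 ≈ 97352.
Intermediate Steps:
m(n) = 2 + n
H = 17427/150445 (H = 34854/300890 = 34854*(1/300890) = 17427/150445 ≈ 0.11584)
M = 8652 (M = 3 + ((2 - 15) + 16*(-5))² = 3 + (-13 - 80)² = 3 + (-93)² = 3 + 8649 = 8652)
97352 - 1/(H + M) = 97352 - 1/(17427/150445 + 8652) = 97352 - 1/1301667567/150445 = 97352 - 1*150445/1301667567 = 97352 - 150445/1301667567 = 126719940832139/1301667567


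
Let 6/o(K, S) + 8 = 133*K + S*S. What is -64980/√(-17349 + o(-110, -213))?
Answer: 21660*I*√56693071227/10453963 ≈ 493.34*I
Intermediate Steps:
o(K, S) = 6/(-8 + S² + 133*K) (o(K, S) = 6/(-8 + (133*K + S*S)) = 6/(-8 + (133*K + S²)) = 6/(-8 + (S² + 133*K)) = 6/(-8 + S² + 133*K))
-64980/√(-17349 + o(-110, -213)) = -64980/√(-17349 + 6/(-8 + (-213)² + 133*(-110))) = -64980/√(-17349 + 6/(-8 + 45369 - 14630)) = -64980/√(-17349 + 6/30731) = -64980*(-I*√56693071227/31361889) = -(-21660)*I*√56693071227/10453963 = 21660*I*√56693071227/10453963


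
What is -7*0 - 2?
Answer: -2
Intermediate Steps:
-7*0 - 2 = 0 - 2 = -2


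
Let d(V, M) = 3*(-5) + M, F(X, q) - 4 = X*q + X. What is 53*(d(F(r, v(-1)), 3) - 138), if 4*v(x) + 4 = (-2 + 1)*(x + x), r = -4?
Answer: -7950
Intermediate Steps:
v(x) = -1 - x/2 (v(x) = -1 + ((-2 + 1)*(x + x))/4 = -1 + (-2*x)/4 = -1 - x/2)
F(X, q) = 4 + X + X*q (F(X, q) = 4 + (X*q + X) = 4 + (X + X*q) = 4 + X + X*q)
d(V, M) = -15 + M
53*(d(F(r, v(-1)), 3) - 138) = 53*((-15 + 3) - 138) = 53*(-12 - 138) = 53*(-150) = -7950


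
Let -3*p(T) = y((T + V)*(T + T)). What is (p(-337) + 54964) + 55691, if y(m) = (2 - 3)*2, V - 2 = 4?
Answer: 331967/3 ≈ 1.1066e+5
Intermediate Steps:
V = 6 (V = 2 + 4 = 6)
y(m) = -2 (y(m) = -1*2 = -2)
p(T) = ⅔ (p(T) = -⅓*(-2) = ⅔)
(p(-337) + 54964) + 55691 = (⅔ + 54964) + 55691 = 164894/3 + 55691 = 331967/3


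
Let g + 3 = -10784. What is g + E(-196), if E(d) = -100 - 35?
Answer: -10922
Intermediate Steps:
g = -10787 (g = -3 - 10784 = -10787)
E(d) = -135
g + E(-196) = -10787 - 135 = -10922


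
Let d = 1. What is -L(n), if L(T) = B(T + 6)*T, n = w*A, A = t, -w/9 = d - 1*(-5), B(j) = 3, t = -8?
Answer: -1296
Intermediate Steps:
w = -54 (w = -9*(1 - 1*(-5)) = -9*(1 + 5) = -9*6 = -54)
A = -8
n = 432 (n = -54*(-8) = 432)
L(T) = 3*T
-L(n) = -3*432 = -1*1296 = -1296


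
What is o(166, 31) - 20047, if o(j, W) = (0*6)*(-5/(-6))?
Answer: -20047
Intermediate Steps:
o(j, W) = 0 (o(j, W) = 0*(-5*(-⅙)) = 0*(⅚) = 0)
o(166, 31) - 20047 = 0 - 20047 = -20047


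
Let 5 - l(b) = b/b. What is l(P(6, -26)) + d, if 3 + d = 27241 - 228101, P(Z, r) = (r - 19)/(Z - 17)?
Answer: -200859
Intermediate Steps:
P(Z, r) = (-19 + r)/(-17 + Z)
l(b) = 4 (l(b) = 5 - b/b = 5 - 1*1 = 5 - 1 = 4)
d = -200863 (d = -3 + (27241 - 228101) = -3 - 200860 = -200863)
l(P(6, -26)) + d = 4 - 200863 = -200859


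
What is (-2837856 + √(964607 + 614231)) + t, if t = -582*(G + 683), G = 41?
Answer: -3259224 + √1578838 ≈ -3.2580e+6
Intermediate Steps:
t = -421368 (t = -582*(41 + 683) = -582*724 = -421368)
(-2837856 + √(964607 + 614231)) + t = (-2837856 + √(964607 + 614231)) - 421368 = (-2837856 + √1578838) - 421368 = -3259224 + √1578838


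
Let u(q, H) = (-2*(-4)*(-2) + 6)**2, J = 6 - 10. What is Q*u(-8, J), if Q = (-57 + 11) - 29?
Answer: -7500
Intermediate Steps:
J = -4
Q = -75 (Q = -46 - 29 = -75)
u(q, H) = 100 (u(q, H) = (8*(-2) + 6)**2 = (-16 + 6)**2 = (-10)**2 = 100)
Q*u(-8, J) = -75*100 = -7500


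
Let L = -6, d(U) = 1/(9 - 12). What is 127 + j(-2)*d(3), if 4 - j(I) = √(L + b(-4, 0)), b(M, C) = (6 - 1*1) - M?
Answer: 377/3 + √3/3 ≈ 126.24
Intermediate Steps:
d(U) = -⅓ (d(U) = 1/(-3) = -⅓)
b(M, C) = 5 - M (b(M, C) = (6 - 1) - M = 5 - M)
j(I) = 4 - √3 (j(I) = 4 - √(-6 + (5 - 1*(-4))) = 4 - √(-6 + (5 + 4)) = 4 - √(-6 + 9) = 4 - √3)
127 + j(-2)*d(3) = 127 + (4 - √3)*(-⅓) = 127 + (-4/3 + √3/3) = 377/3 + √3/3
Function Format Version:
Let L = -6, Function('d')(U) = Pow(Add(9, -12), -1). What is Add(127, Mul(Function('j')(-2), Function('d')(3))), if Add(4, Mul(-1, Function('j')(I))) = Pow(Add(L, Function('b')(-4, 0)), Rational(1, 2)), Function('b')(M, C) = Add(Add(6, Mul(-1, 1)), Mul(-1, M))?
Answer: Add(Rational(377, 3), Mul(Rational(1, 3), Pow(3, Rational(1, 2)))) ≈ 126.24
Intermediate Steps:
Function('d')(U) = Rational(-1, 3) (Function('d')(U) = Pow(-3, -1) = Rational(-1, 3))
Function('b')(M, C) = Add(5, Mul(-1, M)) (Function('b')(M, C) = Add(Add(6, -1), Mul(-1, M)) = Add(5, Mul(-1, M)))
Function('j')(I) = Add(4, Mul(-1, Pow(3, Rational(1, 2)))) (Function('j')(I) = Add(4, Mul(-1, Pow(Add(-6, Add(5, Mul(-1, -4))), Rational(1, 2)))) = Add(4, Mul(-1, Pow(Add(-6, Add(5, 4)), Rational(1, 2)))) = Add(4, Mul(-1, Pow(Add(-6, 9), Rational(1, 2)))) = Add(4, Mul(-1, Pow(3, Rational(1, 2)))))
Add(127, Mul(Function('j')(-2), Function('d')(3))) = Add(127, Mul(Add(4, Mul(-1, Pow(3, Rational(1, 2)))), Rational(-1, 3))) = Add(127, Add(Rational(-4, 3), Mul(Rational(1, 3), Pow(3, Rational(1, 2))))) = Add(Rational(377, 3), Mul(Rational(1, 3), Pow(3, Rational(1, 2))))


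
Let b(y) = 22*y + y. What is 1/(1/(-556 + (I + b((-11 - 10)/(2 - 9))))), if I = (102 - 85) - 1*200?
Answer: -670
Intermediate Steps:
I = -183 (I = 17 - 200 = -183)
b(y) = 23*y
1/(1/(-556 + (I + b((-11 - 10)/(2 - 9))))) = 1/(1/(-556 + (-183 + 23*((-11 - 10)/(2 - 9))))) = 1/(1/(-556 + (-183 + 23*(-21/(-7))))) = 1/(1/(-556 + (-183 + 23*(-21*(-⅐))))) = 1/(1/(-556 + (-183 + 23*3))) = 1/(1/(-556 + (-183 + 69))) = 1/(1/(-556 - 114)) = 1/(1/(-670)) = 1/(-1/670) = -670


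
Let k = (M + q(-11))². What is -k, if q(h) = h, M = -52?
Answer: -3969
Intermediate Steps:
k = 3969 (k = (-52 - 11)² = (-63)² = 3969)
-k = -1*3969 = -3969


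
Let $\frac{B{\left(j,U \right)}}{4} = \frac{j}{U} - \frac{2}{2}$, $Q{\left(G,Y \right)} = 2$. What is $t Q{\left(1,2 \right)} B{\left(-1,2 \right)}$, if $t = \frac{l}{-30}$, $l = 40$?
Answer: $16$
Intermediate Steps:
$t = - \frac{4}{3}$ ($t = \frac{40}{-30} = 40 \left(- \frac{1}{30}\right) = - \frac{4}{3} \approx -1.3333$)
$B{\left(j,U \right)} = -4 + \frac{4 j}{U}$ ($B{\left(j,U \right)} = 4 \left(\frac{j}{U} - \frac{2}{2}\right) = 4 \left(\frac{j}{U} - 1\right) = 4 \left(-1 + \frac{j}{U}\right) = -4 + \frac{4 j}{U}$)
$t Q{\left(1,2 \right)} B{\left(-1,2 \right)} = \left(- \frac{4}{3}\right) 2 \left(-4 + 4 \left(-1\right) \frac{1}{2}\right) = - \frac{8 \left(-4 + 4 \left(-1\right) \frac{1}{2}\right)}{3} = - \frac{8 \left(-4 - 2\right)}{3} = \left(- \frac{8}{3}\right) \left(-6\right) = 16$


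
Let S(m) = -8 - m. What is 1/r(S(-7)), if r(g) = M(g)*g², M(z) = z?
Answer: -1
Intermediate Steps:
r(g) = g³ (r(g) = g*g² = g³)
1/r(S(-7)) = 1/((-8 - 1*(-7))³) = 1/((-8 + 7)³) = 1/((-1)³) = 1/(-1) = -1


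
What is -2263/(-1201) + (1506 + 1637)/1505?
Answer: 1025794/258215 ≈ 3.9726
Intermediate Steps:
-2263/(-1201) + (1506 + 1637)/1505 = -2263*(-1/1201) + 3143*(1/1505) = 2263/1201 + 449/215 = 1025794/258215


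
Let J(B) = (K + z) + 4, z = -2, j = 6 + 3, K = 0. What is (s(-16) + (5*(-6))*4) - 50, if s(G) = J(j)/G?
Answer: -1361/8 ≈ -170.13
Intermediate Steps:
j = 9
J(B) = 2 (J(B) = (0 - 2) + 4 = -2 + 4 = 2)
s(G) = 2/G
(s(-16) + (5*(-6))*4) - 50 = (2/(-16) + (5*(-6))*4) - 50 = (2*(-1/16) - 30*4) - 50 = (-⅛ - 120) - 50 = -961/8 - 50 = -1361/8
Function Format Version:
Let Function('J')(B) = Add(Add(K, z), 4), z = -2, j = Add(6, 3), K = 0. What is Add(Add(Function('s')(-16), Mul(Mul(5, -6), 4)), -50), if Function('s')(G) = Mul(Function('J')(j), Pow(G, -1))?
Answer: Rational(-1361, 8) ≈ -170.13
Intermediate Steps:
j = 9
Function('J')(B) = 2 (Function('J')(B) = Add(Add(0, -2), 4) = Add(-2, 4) = 2)
Function('s')(G) = Mul(2, Pow(G, -1))
Add(Add(Function('s')(-16), Mul(Mul(5, -6), 4)), -50) = Add(Add(Mul(2, Pow(-16, -1)), Mul(Mul(5, -6), 4)), -50) = Add(Add(Mul(2, Rational(-1, 16)), Mul(-30, 4)), -50) = Add(Add(Rational(-1, 8), -120), -50) = Add(Rational(-961, 8), -50) = Rational(-1361, 8)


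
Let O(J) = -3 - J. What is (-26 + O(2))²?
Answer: 961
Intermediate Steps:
(-26 + O(2))² = (-26 + (-3 - 1*2))² = (-26 + (-3 - 2))² = (-26 - 5)² = (-31)² = 961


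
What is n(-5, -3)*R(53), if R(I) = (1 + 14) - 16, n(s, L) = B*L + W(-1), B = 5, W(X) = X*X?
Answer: 14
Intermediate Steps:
W(X) = X²
n(s, L) = 1 + 5*L (n(s, L) = 5*L + (-1)² = 5*L + 1 = 1 + 5*L)
R(I) = -1 (R(I) = 15 - 16 = -1)
n(-5, -3)*R(53) = (1 + 5*(-3))*(-1) = (1 - 15)*(-1) = -14*(-1) = 14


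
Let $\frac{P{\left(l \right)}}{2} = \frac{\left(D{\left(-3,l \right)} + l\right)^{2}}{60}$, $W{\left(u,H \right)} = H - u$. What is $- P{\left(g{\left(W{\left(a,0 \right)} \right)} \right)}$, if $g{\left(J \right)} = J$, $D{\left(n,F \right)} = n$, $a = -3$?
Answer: $0$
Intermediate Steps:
$P{\left(l \right)} = \frac{\left(-3 + l\right)^{2}}{30}$ ($P{\left(l \right)} = 2 \frac{\left(-3 + l\right)^{2}}{60} = \frac{\left(-3 + l\right)^{2}}{30}$)
$- P{\left(g{\left(W{\left(a,0 \right)} \right)} \right)} = - \frac{\left(-3 + \left(0 - -3\right)\right)^{2}}{30} = - \frac{\left(-3 + \left(0 + 3\right)\right)^{2}}{30} = - \frac{\left(-3 + 3\right)^{2}}{30} = - \frac{0^{2}}{30} = - \frac{0}{30} = \left(-1\right) 0 = 0$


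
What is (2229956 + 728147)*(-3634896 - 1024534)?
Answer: -13783073861290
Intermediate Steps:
(2229956 + 728147)*(-3634896 - 1024534) = 2958103*(-4659430) = -13783073861290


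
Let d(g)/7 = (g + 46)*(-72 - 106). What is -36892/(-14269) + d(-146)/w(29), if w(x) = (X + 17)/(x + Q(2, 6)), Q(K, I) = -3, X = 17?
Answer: 23113553364/242573 ≈ 95285.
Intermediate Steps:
d(g) = -57316 - 1246*g (d(g) = 7*((g + 46)*(-72 - 106)) = 7*((46 + g)*(-178)) = 7*(-8188 - 178*g) = -57316 - 1246*g)
w(x) = 34/(-3 + x) (w(x) = (17 + 17)/(x - 3) = 34/(-3 + x))
-36892/(-14269) + d(-146)/w(29) = -36892/(-14269) + (-57316 - 1246*(-146))/((34/(-3 + 29))) = -36892*(-1/14269) + (-57316 + 181916)/((34/26)) = 36892/14269 + 124600/((34*(1/26))) = 36892/14269 + 124600/(17/13) = 36892/14269 + 124600*(13/17) = 36892/14269 + 1619800/17 = 23113553364/242573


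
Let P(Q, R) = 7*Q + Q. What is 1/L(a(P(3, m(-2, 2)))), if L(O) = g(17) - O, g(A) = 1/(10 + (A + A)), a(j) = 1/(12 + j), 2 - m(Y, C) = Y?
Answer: -198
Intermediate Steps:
m(Y, C) = 2 - Y
P(Q, R) = 8*Q
g(A) = 1/(10 + 2*A)
L(O) = 1/44 - O (L(O) = 1/(2*(5 + 17)) - O = (1/2)/22 - O = (1/2)*(1/22) - O = 1/44 - O)
1/L(a(P(3, m(-2, 2)))) = 1/(1/44 - 1/(12 + 8*3)) = 1/(1/44 - 1/(12 + 24)) = 1/(1/44 - 1/36) = 1/(-1/198) = -198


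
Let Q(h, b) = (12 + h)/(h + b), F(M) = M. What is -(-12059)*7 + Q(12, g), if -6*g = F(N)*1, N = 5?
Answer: 5655815/67 ≈ 84415.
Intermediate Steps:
g = -⅚ (g = -5/6 = -⅙*5 = -⅚ ≈ -0.83333)
Q(h, b) = (12 + h)/(b + h)
-(-12059)*7 + Q(12, g) = -(-12059)*7 + (12 + 12)/(-⅚ + 12) = -389*(-217) + 24/(67/6) = 84413 + (6/67)*24 = 84413 + 144/67 = 5655815/67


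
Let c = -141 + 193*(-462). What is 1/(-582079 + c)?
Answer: -1/671386 ≈ -1.4895e-6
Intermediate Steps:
c = -89307 (c = -141 - 89166 = -89307)
1/(-582079 + c) = 1/(-582079 - 89307) = 1/(-671386) = -1/671386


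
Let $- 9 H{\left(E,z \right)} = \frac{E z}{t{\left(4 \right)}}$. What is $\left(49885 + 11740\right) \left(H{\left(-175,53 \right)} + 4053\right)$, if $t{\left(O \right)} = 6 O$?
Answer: $\frac{54521054875}{216} \approx 2.5241 \cdot 10^{8}$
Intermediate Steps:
$H{\left(E,z \right)} = - \frac{E z}{216}$ ($H{\left(E,z \right)} = - \frac{E z \frac{1}{6 \cdot 4}}{9} = - \frac{E z \frac{1}{24}}{9} = - \frac{\frac{1}{24} E z}{9} = - \frac{E z}{216}$)
$\left(49885 + 11740\right) \left(H{\left(-175,53 \right)} + 4053\right) = \left(49885 + 11740\right) \left(\left(- \frac{1}{216}\right) \left(-175\right) 53 + 4053\right) = 61625 \left(\frac{9275}{216} + 4053\right) = 61625 \cdot \frac{884723}{216} = \frac{54521054875}{216}$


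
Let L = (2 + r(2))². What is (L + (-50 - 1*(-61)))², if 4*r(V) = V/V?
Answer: 66049/256 ≈ 258.00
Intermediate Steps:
r(V) = ¼ (r(V) = (V/V)/4 = (¼)*1 = ¼)
L = 81/16 (L = (2 + ¼)² = (9/4)² = 81/16 ≈ 5.0625)
(L + (-50 - 1*(-61)))² = (81/16 + (-50 - 1*(-61)))² = (81/16 + (-50 + 61))² = (81/16 + 11)² = (257/16)² = 66049/256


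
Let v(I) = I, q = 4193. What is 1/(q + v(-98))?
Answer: 1/4095 ≈ 0.00024420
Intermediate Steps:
1/(q + v(-98)) = 1/(4193 - 98) = 1/4095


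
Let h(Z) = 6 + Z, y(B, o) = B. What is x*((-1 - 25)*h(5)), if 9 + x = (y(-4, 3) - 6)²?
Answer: -26026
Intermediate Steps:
x = 91 (x = -9 + (-4 - 6)² = -9 + (-10)² = -9 + 100 = 91)
x*((-1 - 25)*h(5)) = 91*((-1 - 25)*(6 + 5)) = 91*(-26*11) = 91*(-286) = -26026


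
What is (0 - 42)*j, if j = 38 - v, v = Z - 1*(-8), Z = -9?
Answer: -1638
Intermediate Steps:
v = -1 (v = -9 - 1*(-8) = -9 + 8 = -1)
j = 39 (j = 38 - 1*(-1) = 38 + 1 = 39)
(0 - 42)*j = (0 - 42)*39 = -42*39 = -1638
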